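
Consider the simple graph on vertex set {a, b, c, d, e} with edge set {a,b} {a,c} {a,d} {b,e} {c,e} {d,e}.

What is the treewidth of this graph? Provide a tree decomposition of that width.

Every bag has size at most 3, so the width is 3 − 1 = 2 and tw(G) ≤ 2. The edges a–c–e–d–a form a cycle, so G is not a tree and its treewidth is at least 2. Combining the bounds, tw(G) = 2.

Treewidth 2.
One optimal decomposition is:
Bags: B1 = {a, c, e}  B2 = {a, d, e}  B3 = {a, b, e}
Tree: B1–B2, B2–B3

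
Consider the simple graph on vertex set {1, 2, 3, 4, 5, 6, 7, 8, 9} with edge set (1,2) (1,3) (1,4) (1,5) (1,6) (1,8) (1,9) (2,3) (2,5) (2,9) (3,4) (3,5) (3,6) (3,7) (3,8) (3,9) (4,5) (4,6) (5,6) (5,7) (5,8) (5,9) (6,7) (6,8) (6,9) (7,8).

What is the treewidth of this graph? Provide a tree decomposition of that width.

Every bag has size at most 5, so the width is 5 − 1 = 4 and tw(G) ≤ 4. On the other hand G contains the 5-clique {1, 2, 3, 5, 9}. A clique must lie in a single bag of any decomposition, so no decomposition can have width below 4. The upper and lower bounds meet at 4, so that is the treewidth.

Treewidth 4.
One optimal decomposition is:
Bags: B1 = {1, 3, 5, 6, 9}  B2 = {1, 3, 5, 6, 8}  B3 = {3, 5, 6, 7, 8}  B4 = {1, 3, 4, 5, 6}  B5 = {1, 2, 3, 5, 9}
Tree: B1–B2, B2–B3, B2–B4, B1–B5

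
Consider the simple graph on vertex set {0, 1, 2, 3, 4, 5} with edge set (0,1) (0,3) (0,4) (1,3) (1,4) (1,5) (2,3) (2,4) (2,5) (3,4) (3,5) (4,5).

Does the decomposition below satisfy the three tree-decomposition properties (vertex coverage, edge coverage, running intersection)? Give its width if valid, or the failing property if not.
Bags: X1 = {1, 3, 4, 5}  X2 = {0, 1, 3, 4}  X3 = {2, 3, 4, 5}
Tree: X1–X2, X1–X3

Every vertex of G appears in some bag (union = {0, 1, 2, 3, 4, 5}); every edge is covered by a bag; and for each vertex v the set of bags containing v is connected in the bag tree. The decomposition is therefore valid. The largest bag has 4 vertices, so the width is 3.

Yes; width 3.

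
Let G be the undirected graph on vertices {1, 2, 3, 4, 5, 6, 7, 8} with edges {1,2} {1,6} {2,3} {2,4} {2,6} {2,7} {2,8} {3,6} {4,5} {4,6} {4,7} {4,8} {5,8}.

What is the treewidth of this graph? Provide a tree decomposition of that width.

Treewidth 2.
One optimal decomposition is:
Bags: B1 = {1, 2, 6}  B2 = {2, 4, 6}  B3 = {2, 3, 6}  B4 = {2, 4, 7}  B5 = {2, 4, 8}  B6 = {4, 5, 8}
Tree: B1–B2, B1–B3, B2–B4, B4–B5, B5–B6

Every bag has size at most 3, so the width is 3 − 1 = 2 and tw(G) ≤ 2. For the lower bound, the 3 vertices {1, 2, 6} are pairwise adjacent, and any tree decomposition puts a clique entirely inside one bag — forcing width ≥ 2. Hence tw(G) = 2 exactly.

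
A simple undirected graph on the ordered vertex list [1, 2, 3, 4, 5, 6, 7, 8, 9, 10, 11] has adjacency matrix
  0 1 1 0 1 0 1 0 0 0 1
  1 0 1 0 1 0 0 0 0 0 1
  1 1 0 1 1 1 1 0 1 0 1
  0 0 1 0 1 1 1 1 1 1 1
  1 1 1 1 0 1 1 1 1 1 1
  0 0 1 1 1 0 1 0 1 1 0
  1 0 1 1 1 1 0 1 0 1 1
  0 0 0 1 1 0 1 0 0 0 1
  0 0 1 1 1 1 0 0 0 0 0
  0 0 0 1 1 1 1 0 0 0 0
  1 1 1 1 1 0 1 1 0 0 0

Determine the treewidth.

4

A width-4 tree decomposition is:
Bags: B1 = {3, 4, 5, 6, 7}  B2 = {3, 4, 5, 7, 11}  B3 = {1, 3, 5, 7, 11}  B4 = {1, 2, 3, 5, 11}  B5 = {4, 5, 6, 7, 10}  B6 = {3, 4, 5, 6, 9}  B7 = {4, 5, 7, 8, 11}
Tree: B1–B2, B2–B3, B3–B4, B1–B5, B1–B6, B2–B7
The largest bag has 5 vertices, giving width 4; this decomposition certifies tw(G) ≤ 4. For the lower bound, the 5 vertices {4, 5, 7, 8, 11} are pairwise adjacent, and any tree decomposition puts a clique entirely inside one bag — forcing width ≥ 4. Combining the bounds, tw(G) = 4.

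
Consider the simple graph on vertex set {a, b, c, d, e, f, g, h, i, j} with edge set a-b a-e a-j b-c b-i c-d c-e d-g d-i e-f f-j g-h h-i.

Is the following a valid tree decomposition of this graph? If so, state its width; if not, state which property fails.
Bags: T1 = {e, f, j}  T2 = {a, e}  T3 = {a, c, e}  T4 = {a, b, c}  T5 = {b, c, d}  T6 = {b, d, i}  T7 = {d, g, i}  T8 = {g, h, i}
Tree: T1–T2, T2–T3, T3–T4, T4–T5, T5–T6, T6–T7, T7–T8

A tree decomposition must satisfy three properties: every vertex lies in some bag; for every edge, both endpoints lie together in some bag; and for every vertex, the bags containing it form a connected subtree. Here edge (j,a) lies in no bag, so the decomposition is invalid.

No — edge (j,a) lies in no bag.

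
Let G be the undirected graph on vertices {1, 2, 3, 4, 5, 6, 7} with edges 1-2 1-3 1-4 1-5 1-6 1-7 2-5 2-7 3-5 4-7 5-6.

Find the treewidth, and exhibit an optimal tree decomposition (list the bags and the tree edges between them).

Treewidth 2.
Bags: B1 = {1, 4, 7}  B2 = {1, 2, 7}  B3 = {1, 2, 5}  B4 = {1, 3, 5}  B5 = {1, 5, 6}
Tree: B1–B2, B2–B3, B3–B4, B3–B5

Every bag has size at most 3, so the width is 3 − 1 = 2 and tw(G) ≤ 2. Conversely, {1, 4, 7} is a clique of size 3, and the vertices of any clique must share a bag in every tree decomposition; so some bag has ≥ 3 vertices and tw(G) ≥ 2. Hence tw(G) = 2 exactly.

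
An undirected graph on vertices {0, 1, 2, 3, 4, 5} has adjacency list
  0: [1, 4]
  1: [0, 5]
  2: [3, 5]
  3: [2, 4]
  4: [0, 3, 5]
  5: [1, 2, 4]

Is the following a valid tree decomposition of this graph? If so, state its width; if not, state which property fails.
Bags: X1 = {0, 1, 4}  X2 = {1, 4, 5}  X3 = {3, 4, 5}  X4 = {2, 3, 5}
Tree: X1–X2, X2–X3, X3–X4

Vertex coverage: the bags together contain {0, 1, 2, 3, 4, 5}, the full vertex set. Edge coverage: each edge of G has both endpoints in at least one bag. Running intersection: for every vertex, the bags containing it form a connected subtree. All three properties hold, so this is a valid tree decomposition of width max|bag| − 1 = 2, and hence tw(G) ≤ 2.

Yes; width 2.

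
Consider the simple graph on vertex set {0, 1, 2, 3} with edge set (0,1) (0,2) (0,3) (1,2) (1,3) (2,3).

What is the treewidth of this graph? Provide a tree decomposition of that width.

Treewidth 3.
Bags: B1 = {0, 1, 2, 3}
Tree: (single bag)

A single bag containing all 4 vertices is trivially a valid decomposition of width 3. For the lower bound, the 4 vertices {0, 1, 2, 3} are pairwise adjacent, and any tree decomposition puts a clique entirely inside one bag — forcing width ≥ 3. The upper and lower bounds meet at 3, so that is the treewidth.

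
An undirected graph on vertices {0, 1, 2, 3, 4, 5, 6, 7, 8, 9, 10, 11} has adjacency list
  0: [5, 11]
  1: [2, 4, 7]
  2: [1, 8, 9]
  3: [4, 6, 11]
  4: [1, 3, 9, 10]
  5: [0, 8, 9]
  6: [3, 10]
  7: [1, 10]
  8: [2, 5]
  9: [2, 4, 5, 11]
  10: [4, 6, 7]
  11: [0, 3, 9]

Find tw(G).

3

A width-3 tree decomposition is:
Bags: B1 = {1, 6, 7, 10}  B2 = {1, 4, 6, 10}  B3 = {1, 3, 4, 6}  B4 = {1, 2, 3, 4}  B5 = {2, 3, 4, 9}  B6 = {2, 3, 9, 11}  B7 = {2, 8, 9, 11}  B8 = {5, 8, 9, 11}  B9 = {0, 5, 8, 11}
Tree: B1–B2, B2–B3, B3–B4, B4–B5, B5–B6, B6–B7, B7–B8, B8–B9
Each bag holds 4 vertices, so the decomposition has width 3, which upper-bounds the treewidth. For the lower bound: the 4 vertex sets {6,7,10}, {1}, {4}, {2,3,9,11} are disjoint, each induces a connected subgraph, and every pair is joined by at least one edge of G. Contracting each set to a single vertex therefore yields K_{4} as a minor, and since treewidth is minor-monotone, tw(G) ≥ tw(K_{4}) = 3. Hence tw(G) = 3 exactly.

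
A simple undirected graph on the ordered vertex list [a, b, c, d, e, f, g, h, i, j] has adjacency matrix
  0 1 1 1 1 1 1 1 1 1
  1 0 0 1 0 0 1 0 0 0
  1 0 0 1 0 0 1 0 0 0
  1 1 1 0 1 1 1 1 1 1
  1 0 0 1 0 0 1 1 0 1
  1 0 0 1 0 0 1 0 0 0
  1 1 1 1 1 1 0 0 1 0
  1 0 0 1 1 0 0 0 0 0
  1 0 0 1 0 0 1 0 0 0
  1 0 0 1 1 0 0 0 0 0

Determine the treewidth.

A width-3 tree decomposition is:
Bags: B1 = {a, d, f, g}  B2 = {a, d, e, g}  B3 = {a, c, d, g}  B4 = {a, d, g, i}  B5 = {a, d, e, h}  B6 = {a, d, e, j}  B7 = {a, b, d, g}
Tree: B1–B2, B1–B3, B1–B4, B2–B5, B5–B6, B4–B7
Each bag holds 4 vertices, so the decomposition has width 3, which upper-bounds the treewidth. Conversely, {a, d, f, g} is a clique of size 4, and the vertices of any clique must share a bag in every tree decomposition; so some bag has ≥ 4 vertices and tw(G) ≥ 3. Hence tw(G) = 3 exactly.

3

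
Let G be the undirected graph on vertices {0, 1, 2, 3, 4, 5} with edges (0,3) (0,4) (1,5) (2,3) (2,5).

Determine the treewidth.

A width-1 tree decomposition is:
Bags: B1 = {0, 4}  B2 = {0, 3}  B3 = {2, 3}  B4 = {2, 5}  B5 = {1, 5}
Tree: B1–B2, B2–B3, B3–B4, B4–B5
Every bag has size at most 2, so the width is 2 − 1 = 1 and tw(G) ≤ 1. Any graph with an edge has treewidth ≥ 1, and G has the edge 4–0. Hence tw(G) = 1 exactly.

1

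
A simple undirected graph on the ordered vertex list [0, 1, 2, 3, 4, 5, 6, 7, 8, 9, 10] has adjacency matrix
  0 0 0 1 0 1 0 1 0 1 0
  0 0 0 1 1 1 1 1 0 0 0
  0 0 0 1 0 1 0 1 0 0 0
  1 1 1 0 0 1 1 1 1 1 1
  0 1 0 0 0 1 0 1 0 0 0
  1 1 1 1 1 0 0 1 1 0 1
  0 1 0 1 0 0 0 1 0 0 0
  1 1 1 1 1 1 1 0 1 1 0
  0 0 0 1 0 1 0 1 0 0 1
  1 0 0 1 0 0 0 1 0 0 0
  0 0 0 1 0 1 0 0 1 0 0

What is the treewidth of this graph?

A width-3 tree decomposition is:
Bags: B1 = {1, 3, 5, 7}  B2 = {1, 3, 6, 7}  B3 = {3, 5, 7, 8}  B4 = {3, 5, 8, 10}  B5 = {2, 3, 5, 7}  B6 = {0, 3, 5, 7}  B7 = {0, 3, 7, 9}  B8 = {1, 4, 5, 7}
Tree: B1–B2, B1–B3, B3–B4, B1–B5, B5–B6, B6–B7, B1–B8
Each bag holds 4 vertices, so the decomposition has width 3, which upper-bounds the treewidth. Conversely, {3, 5, 8, 10} is a clique of size 4, and the vertices of any clique must share a bag in every tree decomposition; so some bag has ≥ 4 vertices and tw(G) ≥ 3. Therefore the treewidth is 3.

3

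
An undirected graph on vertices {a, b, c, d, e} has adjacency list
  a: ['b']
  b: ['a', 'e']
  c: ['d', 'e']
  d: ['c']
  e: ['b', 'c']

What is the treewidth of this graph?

A width-1 tree decomposition is:
Bags: B1 = {c, d}  B2 = {c, e}  B3 = {b, e}  B4 = {a, b}
Tree: B1–B2, B2–B3, B3–B4
The largest bag has 2 vertices, giving width 1; this decomposition certifies tw(G) ≤ 1. G has an edge, so its treewidth is at least 1. Hence tw(G) = 1 exactly.

1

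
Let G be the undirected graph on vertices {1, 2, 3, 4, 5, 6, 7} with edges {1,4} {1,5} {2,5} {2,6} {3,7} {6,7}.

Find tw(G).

1

A width-1 tree decomposition is:
Bags: B1 = {3, 7}  B2 = {6, 7}  B3 = {2, 6}  B4 = {2, 5}  B5 = {1, 5}  B6 = {1, 4}
Tree: B1–B2, B2–B3, B3–B4, B4–B5, B5–B6
Every bag has size at most 2, so the width is 2 − 1 = 1 and tw(G) ≤ 1. Since G has at least one edge (e.g. 3–7), it is not an edgeless graph, so tw(G) ≥ 1. Therefore the treewidth is 1.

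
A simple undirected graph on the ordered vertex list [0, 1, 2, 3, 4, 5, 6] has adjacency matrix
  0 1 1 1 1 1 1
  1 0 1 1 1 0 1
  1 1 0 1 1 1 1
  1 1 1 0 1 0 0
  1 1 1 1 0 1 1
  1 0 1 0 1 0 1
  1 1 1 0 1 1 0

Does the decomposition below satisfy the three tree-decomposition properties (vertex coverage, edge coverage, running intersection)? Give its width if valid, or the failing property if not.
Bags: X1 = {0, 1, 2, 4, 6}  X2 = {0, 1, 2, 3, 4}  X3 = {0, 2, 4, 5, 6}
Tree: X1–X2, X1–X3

Yes; width 4.

Every vertex of G appears in some bag (union = {0, 1, 2, 3, 4, 5, 6}); every edge is covered by a bag; and for each vertex v the set of bags containing v is connected in the bag tree. The decomposition is therefore valid. The largest bag has 5 vertices, so the width is 4.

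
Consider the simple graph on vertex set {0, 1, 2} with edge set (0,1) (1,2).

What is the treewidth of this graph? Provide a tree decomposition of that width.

The largest bag has 2 vertices, giving width 1; this decomposition certifies tw(G) ≤ 1. G has an edge, so its treewidth is at least 1. The upper and lower bounds meet at 1, so that is the treewidth.

Treewidth 1.
One optimal decomposition is:
Bags: B1 = {0, 1}  B2 = {1, 2}
Tree: B1–B2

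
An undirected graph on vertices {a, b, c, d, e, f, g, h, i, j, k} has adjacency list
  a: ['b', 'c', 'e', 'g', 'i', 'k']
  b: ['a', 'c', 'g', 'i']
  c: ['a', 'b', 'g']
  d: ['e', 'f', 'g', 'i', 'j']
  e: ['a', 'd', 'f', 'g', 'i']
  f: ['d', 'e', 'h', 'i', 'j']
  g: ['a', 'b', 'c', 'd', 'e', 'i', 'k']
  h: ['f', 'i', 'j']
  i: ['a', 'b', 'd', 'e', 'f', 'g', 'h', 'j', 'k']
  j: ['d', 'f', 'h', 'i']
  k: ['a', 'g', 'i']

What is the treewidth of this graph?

3

A width-3 tree decomposition is:
Bags: B1 = {a, b, g, i}  B2 = {a, e, g, i}  B3 = {d, e, g, i}  B4 = {d, e, f, i}  B5 = {d, f, i, j}  B6 = {a, b, c, g}  B7 = {f, h, i, j}  B8 = {a, g, i, k}
Tree: B1–B2, B2–B3, B3–B4, B4–B5, B1–B6, B5–B7, B1–B8
Every bag has size at most 4, so the width is 4 − 1 = 3 and tw(G) ≤ 3. For the lower bound, the 4 vertices {a, b, c, g} are pairwise adjacent, and any tree decomposition puts a clique entirely inside one bag — forcing width ≥ 3. The upper and lower bounds meet at 3, so that is the treewidth.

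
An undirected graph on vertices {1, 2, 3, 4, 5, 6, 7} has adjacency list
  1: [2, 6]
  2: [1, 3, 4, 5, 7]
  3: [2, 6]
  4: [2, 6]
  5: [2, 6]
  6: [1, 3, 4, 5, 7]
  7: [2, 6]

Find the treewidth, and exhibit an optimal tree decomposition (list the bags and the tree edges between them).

Each bag holds 3 vertices, so the decomposition has width 2, which upper-bounds the treewidth. Since 6–1–2–7–6 is a cycle in G, G is not acyclic. Forests are exactly the graphs of treewidth ≤ 1, so tw(G) ≥ 2. Combining the bounds, tw(G) = 2.

Treewidth 2.
One optimal decomposition is:
Bags: B1 = {1, 2, 6}  B2 = {2, 6, 7}  B3 = {2, 5, 6}  B4 = {2, 3, 6}  B5 = {2, 4, 6}
Tree: B1–B2, B2–B3, B3–B4, B4–B5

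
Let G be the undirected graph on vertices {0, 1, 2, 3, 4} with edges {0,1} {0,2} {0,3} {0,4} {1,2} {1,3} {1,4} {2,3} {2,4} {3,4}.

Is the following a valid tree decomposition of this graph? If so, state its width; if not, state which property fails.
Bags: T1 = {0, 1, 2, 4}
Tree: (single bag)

No — vertex 3 appears in no bag.

A tree decomposition must satisfy three properties: every vertex lies in some bag; for every edge, both endpoints lie together in some bag; and for every vertex, the bags containing it form a connected subtree. Here vertex 3 appears in no bag, so the decomposition is invalid.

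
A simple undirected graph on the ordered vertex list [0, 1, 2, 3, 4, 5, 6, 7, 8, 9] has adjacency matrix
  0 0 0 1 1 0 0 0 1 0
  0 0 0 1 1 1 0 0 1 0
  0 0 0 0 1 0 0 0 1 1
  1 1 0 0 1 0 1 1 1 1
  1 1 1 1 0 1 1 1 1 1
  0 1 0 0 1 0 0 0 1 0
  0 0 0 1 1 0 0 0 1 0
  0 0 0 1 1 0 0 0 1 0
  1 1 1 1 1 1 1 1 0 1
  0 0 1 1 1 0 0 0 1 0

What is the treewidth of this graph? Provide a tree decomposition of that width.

Every bag has size at most 4, so the width is 4 − 1 = 3 and tw(G) ≤ 3. On the other hand G contains the 4-clique {2, 4, 8, 9}. A clique must lie in a single bag of any decomposition, so no decomposition can have width below 3. Combining the bounds, tw(G) = 3.

Treewidth 3.
Bags: B1 = {3, 4, 8, 9}  B2 = {1, 3, 4, 8}  B3 = {3, 4, 7, 8}  B4 = {1, 4, 5, 8}  B5 = {3, 4, 6, 8}  B6 = {2, 4, 8, 9}  B7 = {0, 3, 4, 8}
Tree: B1–B2, B1–B3, B2–B4, B3–B5, B1–B6, B5–B7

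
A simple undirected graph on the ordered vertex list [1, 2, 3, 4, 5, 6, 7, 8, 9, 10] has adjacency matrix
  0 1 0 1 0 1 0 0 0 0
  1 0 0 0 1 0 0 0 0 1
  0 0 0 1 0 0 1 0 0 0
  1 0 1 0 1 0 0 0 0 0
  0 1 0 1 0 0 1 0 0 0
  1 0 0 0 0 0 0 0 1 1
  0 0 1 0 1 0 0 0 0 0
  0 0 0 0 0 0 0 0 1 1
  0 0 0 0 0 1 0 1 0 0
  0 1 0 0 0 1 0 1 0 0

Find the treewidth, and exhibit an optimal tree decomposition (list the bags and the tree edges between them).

Each bag holds 3 vertices, so the decomposition has width 2, which upper-bounds the treewidth. Since 7–3–4–5–7 is a cycle in G, G is not acyclic. Forests are exactly the graphs of treewidth ≤ 1, so tw(G) ≥ 2. Combining the bounds, tw(G) = 2.

Treewidth 2.
One such decomposition:
Bags: B1 = {3, 5, 7}  B2 = {3, 4, 5}  B3 = {2, 4, 5}  B4 = {1, 2, 4}  B5 = {1, 2, 10}  B6 = {1, 6, 10}  B7 = {6, 8, 10}  B8 = {6, 8, 9}
Tree: B1–B2, B2–B3, B3–B4, B4–B5, B5–B6, B6–B7, B7–B8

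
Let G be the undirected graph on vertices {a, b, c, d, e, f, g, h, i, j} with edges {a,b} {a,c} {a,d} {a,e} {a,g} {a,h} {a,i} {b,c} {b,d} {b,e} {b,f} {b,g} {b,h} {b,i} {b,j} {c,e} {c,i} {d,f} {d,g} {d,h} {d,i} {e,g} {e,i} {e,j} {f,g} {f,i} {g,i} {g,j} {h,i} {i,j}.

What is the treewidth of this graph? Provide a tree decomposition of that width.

Each bag holds 5 vertices, so the decomposition has width 4, which upper-bounds the treewidth. Conversely, {b, d, f, g, i} is a clique of size 5, and the vertices of any clique must share a bag in every tree decomposition; so some bag has ≥ 5 vertices and tw(G) ≥ 4. Combining the bounds, tw(G) = 4.

Treewidth 4.
Bags: B1 = {a, b, e, g, i}  B2 = {b, e, g, i, j}  B3 = {a, b, c, e, i}  B4 = {a, b, d, g, i}  B5 = {b, d, f, g, i}  B6 = {a, b, d, h, i}
Tree: B1–B2, B1–B3, B1–B4, B4–B5, B4–B6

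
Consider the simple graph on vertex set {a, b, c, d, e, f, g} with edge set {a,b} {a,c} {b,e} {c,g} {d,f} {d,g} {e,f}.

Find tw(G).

A width-2 tree decomposition is:
Bags: B1 = {d, f, g}  B2 = {e, f, g}  B3 = {b, e, g}  B4 = {a, b, g}  B5 = {a, c, g}
Tree: B1–B2, B2–B3, B3–B4, B4–B5
Every bag has size at most 3, so the width is 3 − 1 = 2 and tw(G) ≤ 2. The edges g–d–f–e–b–a–c–g form a cycle, so G is not a tree and its treewidth is at least 2. Therefore the treewidth is 2.

2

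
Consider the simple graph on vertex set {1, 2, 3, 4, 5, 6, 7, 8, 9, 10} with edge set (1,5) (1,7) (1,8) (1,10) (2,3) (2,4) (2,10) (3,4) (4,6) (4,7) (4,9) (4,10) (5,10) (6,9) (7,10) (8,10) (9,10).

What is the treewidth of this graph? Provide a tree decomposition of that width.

Treewidth 2.
One optimal decomposition is:
Bags: B1 = {4, 9, 10}  B2 = {4, 6, 9}  B3 = {4, 7, 10}  B4 = {2, 4, 10}  B5 = {2, 3, 4}  B6 = {1, 7, 10}  B7 = {1, 5, 10}  B8 = {1, 8, 10}
Tree: B1–B2, B1–B3, B3–B4, B4–B5, B3–B6, B6–B7, B6–B8

The largest bag has 3 vertices, giving width 2; this decomposition certifies tw(G) ≤ 2. For the lower bound, the 3 vertices {1, 8, 10} are pairwise adjacent, and any tree decomposition puts a clique entirely inside one bag — forcing width ≥ 2. The upper and lower bounds meet at 2, so that is the treewidth.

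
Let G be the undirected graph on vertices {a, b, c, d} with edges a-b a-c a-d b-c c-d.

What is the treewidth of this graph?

2

A width-2 tree decomposition is:
Bags: B1 = {a, c, d}  B2 = {a, b, c}
Tree: B1–B2
Each bag holds 3 vertices, so the decomposition has width 2, which upper-bounds the treewidth. For the lower bound, the 3 vertices {a, c, d} are pairwise adjacent, and any tree decomposition puts a clique entirely inside one bag — forcing width ≥ 2. The upper and lower bounds meet at 2, so that is the treewidth.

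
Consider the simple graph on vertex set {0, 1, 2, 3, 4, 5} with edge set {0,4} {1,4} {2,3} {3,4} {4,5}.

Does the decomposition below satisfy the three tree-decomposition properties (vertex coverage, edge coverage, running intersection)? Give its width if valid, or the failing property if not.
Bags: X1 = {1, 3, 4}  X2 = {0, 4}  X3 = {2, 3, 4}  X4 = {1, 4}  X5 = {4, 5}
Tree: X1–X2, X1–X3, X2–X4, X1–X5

A tree decomposition must satisfy three properties: every vertex lies in some bag; for every edge, both endpoints lie together in some bag; and for every vertex, the bags containing it form a connected subtree. Here bags containing vertex 1 are not connected in the tree, so the decomposition is invalid.

No — bags containing vertex 1 are not connected in the tree.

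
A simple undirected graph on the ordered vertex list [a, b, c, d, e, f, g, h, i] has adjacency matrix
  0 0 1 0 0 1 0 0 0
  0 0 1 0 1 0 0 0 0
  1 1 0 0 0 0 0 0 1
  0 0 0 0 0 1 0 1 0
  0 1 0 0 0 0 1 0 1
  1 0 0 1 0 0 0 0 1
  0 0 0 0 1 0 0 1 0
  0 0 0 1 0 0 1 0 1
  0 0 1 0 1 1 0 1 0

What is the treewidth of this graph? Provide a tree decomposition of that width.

The largest bag has 4 vertices, giving width 3; this decomposition certifies tw(G) ≤ 3. For the lower bound: the 4 vertex sets {a,d,f}, {c}, {i}, {b,e,g,h} are disjoint, each induces a connected subgraph, and every pair is joined by at least one edge of G. Contracting each set to a single vertex therefore yields K_{4} as a minor, and since treewidth is minor-monotone, tw(G) ≥ tw(K_{4}) = 3. Combining the bounds, tw(G) = 3.

Treewidth 3.
One such decomposition:
Bags: B1 = {a, c, d, f}  B2 = {c, d, f, i}  B3 = {c, d, h, i}  B4 = {b, c, h, i}  B5 = {b, e, h, i}  B6 = {b, e, g, h}
Tree: B1–B2, B2–B3, B3–B4, B4–B5, B5–B6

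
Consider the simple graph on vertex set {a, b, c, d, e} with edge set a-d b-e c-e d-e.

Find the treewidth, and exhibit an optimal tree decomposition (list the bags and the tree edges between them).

Treewidth 1.
One optimal decomposition is:
Bags: B1 = {a, d}  B2 = {d, e}  B3 = {b, e}  B4 = {c, e}
Tree: B1–B2, B2–B3, B2–B4

Every bag has size at most 2, so the width is 2 − 1 = 1 and tw(G) ≤ 1. Any graph with an edge has treewidth ≥ 1, and G has the edge d–a. The upper and lower bounds meet at 1, so that is the treewidth.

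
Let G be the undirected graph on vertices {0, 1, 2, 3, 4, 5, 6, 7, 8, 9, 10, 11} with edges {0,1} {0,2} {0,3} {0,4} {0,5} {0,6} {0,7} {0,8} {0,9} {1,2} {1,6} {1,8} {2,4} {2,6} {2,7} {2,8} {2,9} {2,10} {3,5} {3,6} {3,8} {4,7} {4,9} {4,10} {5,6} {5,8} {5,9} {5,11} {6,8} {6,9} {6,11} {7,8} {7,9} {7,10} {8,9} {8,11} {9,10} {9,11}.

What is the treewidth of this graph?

4

A width-4 tree decomposition is:
Bags: B1 = {0, 2, 6, 8, 9}  B2 = {0, 1, 2, 6, 8}  B3 = {0, 5, 6, 8, 9}  B4 = {0, 2, 7, 8, 9}  B5 = {0, 3, 5, 6, 8}  B6 = {5, 6, 8, 9, 11}  B7 = {0, 2, 4, 7, 9}  B8 = {2, 4, 7, 9, 10}
Tree: B1–B2, B1–B3, B1–B4, B3–B5, B3–B6, B4–B7, B7–B8
Each bag holds 5 vertices, so the decomposition has width 4, which upper-bounds the treewidth. Conversely, {0, 1, 2, 6, 8} is a clique of size 5, and the vertices of any clique must share a bag in every tree decomposition; so some bag has ≥ 5 vertices and tw(G) ≥ 4. Hence tw(G) = 4 exactly.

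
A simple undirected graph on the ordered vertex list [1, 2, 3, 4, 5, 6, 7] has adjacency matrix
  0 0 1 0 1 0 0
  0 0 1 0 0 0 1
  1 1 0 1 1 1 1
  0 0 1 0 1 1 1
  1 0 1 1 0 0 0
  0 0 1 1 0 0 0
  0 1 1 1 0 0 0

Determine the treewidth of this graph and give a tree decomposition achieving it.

Treewidth 2.
Bags: B1 = {2, 3, 7}  B2 = {3, 4, 7}  B3 = {3, 4, 5}  B4 = {1, 3, 5}  B5 = {3, 4, 6}
Tree: B1–B2, B2–B3, B3–B4, B3–B5

Every bag has size at most 3, so the width is 3 − 1 = 2 and tw(G) ≤ 2. For the lower bound, the 3 vertices {1, 3, 5} are pairwise adjacent, and any tree decomposition puts a clique entirely inside one bag — forcing width ≥ 2. Combining the bounds, tw(G) = 2.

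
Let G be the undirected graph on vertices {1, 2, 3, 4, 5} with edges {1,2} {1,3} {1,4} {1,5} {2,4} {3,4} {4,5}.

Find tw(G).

2

A width-2 tree decomposition is:
Bags: B1 = {1, 2, 4}  B2 = {1, 3, 4}  B3 = {1, 4, 5}
Tree: B1–B2, B1–B3
Every bag has size at most 3, so the width is 3 − 1 = 2 and tw(G) ≤ 2. For the lower bound, the 3 vertices {1, 2, 4} are pairwise adjacent, and any tree decomposition puts a clique entirely inside one bag — forcing width ≥ 2. Combining the bounds, tw(G) = 2.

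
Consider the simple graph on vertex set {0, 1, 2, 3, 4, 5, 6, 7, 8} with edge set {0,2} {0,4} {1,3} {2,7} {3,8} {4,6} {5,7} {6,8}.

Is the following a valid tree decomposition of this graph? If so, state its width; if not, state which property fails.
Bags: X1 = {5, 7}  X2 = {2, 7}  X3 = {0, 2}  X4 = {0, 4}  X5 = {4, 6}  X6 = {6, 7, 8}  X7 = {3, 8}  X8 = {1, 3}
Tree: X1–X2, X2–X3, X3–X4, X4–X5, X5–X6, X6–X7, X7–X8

No — bags containing vertex 7 are not connected in the tree.

A tree decomposition must satisfy three properties: every vertex lies in some bag; for every edge, both endpoints lie together in some bag; and for every vertex, the bags containing it form a connected subtree. Here bags containing vertex 7 are not connected in the tree, so the decomposition is invalid.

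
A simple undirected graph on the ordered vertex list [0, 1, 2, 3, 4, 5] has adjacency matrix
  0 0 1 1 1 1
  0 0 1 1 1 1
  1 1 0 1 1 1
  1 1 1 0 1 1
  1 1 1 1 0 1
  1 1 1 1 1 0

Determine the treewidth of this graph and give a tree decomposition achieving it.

Each bag holds 5 vertices, so the decomposition has width 4, which upper-bounds the treewidth. Conversely, {0, 2, 3, 4, 5} is a clique of size 5, and the vertices of any clique must share a bag in every tree decomposition; so some bag has ≥ 5 vertices and tw(G) ≥ 4. Hence tw(G) = 4 exactly.

Treewidth 4.
Bags: B1 = {0, 2, 3, 4, 5}  B2 = {1, 2, 3, 4, 5}
Tree: B1–B2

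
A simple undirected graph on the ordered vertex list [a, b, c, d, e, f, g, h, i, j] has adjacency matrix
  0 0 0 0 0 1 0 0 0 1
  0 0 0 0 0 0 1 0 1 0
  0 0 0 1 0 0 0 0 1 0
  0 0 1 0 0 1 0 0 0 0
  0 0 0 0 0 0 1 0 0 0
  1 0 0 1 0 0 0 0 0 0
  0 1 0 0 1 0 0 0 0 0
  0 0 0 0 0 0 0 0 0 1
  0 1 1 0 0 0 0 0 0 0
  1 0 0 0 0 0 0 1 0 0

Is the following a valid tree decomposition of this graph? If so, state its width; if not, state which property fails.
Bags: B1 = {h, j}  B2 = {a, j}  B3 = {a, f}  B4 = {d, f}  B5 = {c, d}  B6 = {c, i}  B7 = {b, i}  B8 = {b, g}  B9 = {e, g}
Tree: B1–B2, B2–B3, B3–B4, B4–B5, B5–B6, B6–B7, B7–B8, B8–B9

Yes; width 1.

Vertex coverage: the bags together contain {a, b, c, d, e, f, g, h, i, j}, the full vertex set. Edge coverage: each edge of G has both endpoints in at least one bag. Running intersection: for every vertex, the bags containing it form a connected subtree. All three properties hold, so this is a valid tree decomposition of width max|bag| − 1 = 1, and hence tw(G) ≤ 1.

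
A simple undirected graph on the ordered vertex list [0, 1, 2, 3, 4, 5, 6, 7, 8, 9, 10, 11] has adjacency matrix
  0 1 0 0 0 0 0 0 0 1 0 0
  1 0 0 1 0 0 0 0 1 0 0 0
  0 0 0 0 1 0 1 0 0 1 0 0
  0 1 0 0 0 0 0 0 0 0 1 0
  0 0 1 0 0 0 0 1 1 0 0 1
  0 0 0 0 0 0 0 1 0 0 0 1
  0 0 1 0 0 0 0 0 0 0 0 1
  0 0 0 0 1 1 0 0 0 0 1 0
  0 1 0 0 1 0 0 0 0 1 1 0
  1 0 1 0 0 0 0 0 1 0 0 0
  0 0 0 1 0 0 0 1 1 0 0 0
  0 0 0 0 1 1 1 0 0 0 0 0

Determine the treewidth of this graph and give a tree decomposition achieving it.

Each bag holds 4 vertices, so the decomposition has width 3, which upper-bounds the treewidth. For the lower bound: the 4 vertex sets {0,1,3}, {9}, {8}, {2,4,7,10} are disjoint, each induces a connected subgraph, and every pair is joined by at least one edge of G. Contracting each set to a single vertex therefore yields K_{4} as a minor, and since treewidth is minor-monotone, tw(G) ≥ tw(K_{4}) = 3. Combining the bounds, tw(G) = 3.

Treewidth 3.
Bags: B1 = {0, 1, 3, 9}  B2 = {1, 3, 8, 9}  B3 = {3, 8, 9, 10}  B4 = {2, 8, 9, 10}  B5 = {2, 4, 8, 10}  B6 = {2, 4, 7, 10}  B7 = {2, 4, 6, 7}  B8 = {4, 6, 7, 11}  B9 = {5, 6, 7, 11}
Tree: B1–B2, B2–B3, B3–B4, B4–B5, B5–B6, B6–B7, B7–B8, B8–B9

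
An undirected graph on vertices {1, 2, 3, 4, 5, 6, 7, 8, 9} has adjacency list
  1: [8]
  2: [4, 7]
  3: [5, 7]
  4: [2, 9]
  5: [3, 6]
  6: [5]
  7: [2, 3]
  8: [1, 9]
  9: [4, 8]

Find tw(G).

A width-1 tree decomposition is:
Bags: B1 = {5, 6}  B2 = {3, 5}  B3 = {3, 7}  B4 = {2, 7}  B5 = {2, 4}  B6 = {4, 9}  B7 = {8, 9}  B8 = {1, 8}
Tree: B1–B2, B2–B3, B3–B4, B4–B5, B5–B6, B6–B7, B7–B8
Each bag holds 2 vertices, so the decomposition has width 1, which upper-bounds the treewidth. Any graph with an edge has treewidth ≥ 1, and G has the edge 6–5. The upper and lower bounds meet at 1, so that is the treewidth.

1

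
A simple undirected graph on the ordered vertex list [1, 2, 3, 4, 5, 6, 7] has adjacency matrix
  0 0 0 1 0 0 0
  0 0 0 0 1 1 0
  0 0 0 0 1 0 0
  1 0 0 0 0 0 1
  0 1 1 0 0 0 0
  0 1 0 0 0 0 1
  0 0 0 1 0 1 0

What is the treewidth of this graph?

A width-1 tree decomposition is:
Bags: B1 = {1, 4}  B2 = {4, 7}  B3 = {6, 7}  B4 = {2, 6}  B5 = {2, 5}  B6 = {3, 5}
Tree: B1–B2, B2–B3, B3–B4, B4–B5, B5–B6
The largest bag has 2 vertices, giving width 1; this decomposition certifies tw(G) ≤ 1. Since G has at least one edge (e.g. 1–4), it is not an edgeless graph, so tw(G) ≥ 1. Combining the bounds, tw(G) = 1.

1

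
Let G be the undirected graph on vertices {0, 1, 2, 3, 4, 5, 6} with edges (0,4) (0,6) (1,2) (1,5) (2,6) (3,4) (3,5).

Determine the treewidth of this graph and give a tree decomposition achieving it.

Each bag holds 3 vertices, so the decomposition has width 2, which upper-bounds the treewidth. For the lower bound, G contains the cycle 5–3–4–0–6–2–1–5, so G is not a forest; only forests have treewidth ≤ 1, hence tw(G) ≥ 2. Combining the bounds, tw(G) = 2.

Treewidth 2.
One such decomposition:
Bags: B1 = {3, 4, 5}  B2 = {0, 4, 5}  B3 = {0, 5, 6}  B4 = {2, 5, 6}  B5 = {1, 2, 5}
Tree: B1–B2, B2–B3, B3–B4, B4–B5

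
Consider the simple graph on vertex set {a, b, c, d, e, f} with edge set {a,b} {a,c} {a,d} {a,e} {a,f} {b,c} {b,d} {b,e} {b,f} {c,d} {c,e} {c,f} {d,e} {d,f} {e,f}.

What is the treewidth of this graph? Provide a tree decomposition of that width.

With just one bag of size 6, the width is 6 − 1 = 5, so tw(G) ≤ 5. For the lower bound, the 6 vertices {a, b, c, d, e, f} are pairwise adjacent, and any tree decomposition puts a clique entirely inside one bag — forcing width ≥ 5. The upper and lower bounds meet at 5, so that is the treewidth.

Treewidth 5.
One such decomposition:
Bags: B1 = {a, b, c, d, e, f}
Tree: (single bag)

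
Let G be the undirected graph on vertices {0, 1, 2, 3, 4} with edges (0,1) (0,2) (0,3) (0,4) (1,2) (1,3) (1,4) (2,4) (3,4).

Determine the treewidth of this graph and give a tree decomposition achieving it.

Treewidth 3.
One optimal decomposition is:
Bags: B1 = {0, 1, 3, 4}  B2 = {0, 1, 2, 4}
Tree: B1–B2

Each bag holds 4 vertices, so the decomposition has width 3, which upper-bounds the treewidth. For the lower bound, the 4 vertices {0, 1, 2, 4} are pairwise adjacent, and any tree decomposition puts a clique entirely inside one bag — forcing width ≥ 3. Hence tw(G) = 3 exactly.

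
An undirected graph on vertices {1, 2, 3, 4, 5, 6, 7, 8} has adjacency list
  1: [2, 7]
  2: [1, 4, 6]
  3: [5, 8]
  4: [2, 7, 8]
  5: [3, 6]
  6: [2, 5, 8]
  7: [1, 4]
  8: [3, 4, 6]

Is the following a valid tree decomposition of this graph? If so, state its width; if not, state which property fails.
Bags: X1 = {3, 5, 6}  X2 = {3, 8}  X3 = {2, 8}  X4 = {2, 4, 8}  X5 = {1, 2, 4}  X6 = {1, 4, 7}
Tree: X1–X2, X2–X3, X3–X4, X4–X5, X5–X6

A tree decomposition must satisfy three properties: every vertex lies in some bag; for every edge, both endpoints lie together in some bag; and for every vertex, the bags containing it form a connected subtree. Here edge (6,8) lies in no bag, so the decomposition is invalid.

No — edge (6,8) lies in no bag.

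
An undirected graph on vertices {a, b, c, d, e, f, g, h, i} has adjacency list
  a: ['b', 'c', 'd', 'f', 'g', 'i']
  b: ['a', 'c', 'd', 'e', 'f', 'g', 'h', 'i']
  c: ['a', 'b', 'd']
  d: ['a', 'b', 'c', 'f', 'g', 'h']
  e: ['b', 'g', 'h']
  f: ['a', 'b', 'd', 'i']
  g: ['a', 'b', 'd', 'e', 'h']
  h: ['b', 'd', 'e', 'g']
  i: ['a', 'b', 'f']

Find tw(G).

3

A width-3 tree decomposition is:
Bags: B1 = {b, e, g, h}  B2 = {b, d, g, h}  B3 = {a, b, d, g}  B4 = {a, b, d, f}  B5 = {a, b, c, d}  B6 = {a, b, f, i}
Tree: B1–B2, B2–B3, B3–B4, B4–B5, B4–B6
The largest bag has 4 vertices, giving width 3; this decomposition certifies tw(G) ≤ 3. For the lower bound, the 4 vertices {b, d, g, h} are pairwise adjacent, and any tree decomposition puts a clique entirely inside one bag — forcing width ≥ 3. Combining the bounds, tw(G) = 3.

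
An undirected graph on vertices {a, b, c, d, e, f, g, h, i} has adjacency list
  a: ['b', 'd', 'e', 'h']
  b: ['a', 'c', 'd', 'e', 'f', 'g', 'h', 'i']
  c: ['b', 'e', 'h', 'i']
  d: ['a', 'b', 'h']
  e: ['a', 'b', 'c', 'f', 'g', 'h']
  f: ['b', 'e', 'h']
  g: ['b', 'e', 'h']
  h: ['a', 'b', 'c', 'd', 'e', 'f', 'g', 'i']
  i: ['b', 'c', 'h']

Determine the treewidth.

A width-3 tree decomposition is:
Bags: B1 = {b, c, e, h}  B2 = {a, b, e, h}  B3 = {b, e, g, h}  B4 = {b, e, f, h}  B5 = {a, b, d, h}  B6 = {b, c, h, i}
Tree: B1–B2, B1–B3, B1–B4, B2–B5, B1–B6
The largest bag has 4 vertices, giving width 3; this decomposition certifies tw(G) ≤ 3. On the other hand G contains the 4-clique {a, b, d, h}. A clique must lie in a single bag of any decomposition, so no decomposition can have width below 3. Combining the bounds, tw(G) = 3.

3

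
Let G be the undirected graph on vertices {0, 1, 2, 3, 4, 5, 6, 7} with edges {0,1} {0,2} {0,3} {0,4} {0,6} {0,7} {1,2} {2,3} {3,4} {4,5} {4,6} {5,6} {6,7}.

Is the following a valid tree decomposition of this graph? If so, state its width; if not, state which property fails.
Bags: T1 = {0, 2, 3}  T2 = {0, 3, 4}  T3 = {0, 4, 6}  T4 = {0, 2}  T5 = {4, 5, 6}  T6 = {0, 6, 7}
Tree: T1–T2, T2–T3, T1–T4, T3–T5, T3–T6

A tree decomposition must satisfy three properties: every vertex lies in some bag; for every edge, both endpoints lie together in some bag; and for every vertex, the bags containing it form a connected subtree. Here vertex 1 appears in no bag, so the decomposition is invalid.

No — vertex 1 appears in no bag.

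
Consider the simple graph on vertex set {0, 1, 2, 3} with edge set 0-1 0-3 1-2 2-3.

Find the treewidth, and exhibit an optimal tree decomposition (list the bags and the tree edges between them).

Treewidth 2.
One such decomposition:
Bags: B1 = {0, 2, 3}  B2 = {0, 1, 2}
Tree: B1–B2

The largest bag has 3 vertices, giving width 2; this decomposition certifies tw(G) ≤ 2. Since 0–3–2–1–0 is a cycle in G, G is not acyclic. Forests are exactly the graphs of treewidth ≤ 1, so tw(G) ≥ 2. The upper and lower bounds meet at 2, so that is the treewidth.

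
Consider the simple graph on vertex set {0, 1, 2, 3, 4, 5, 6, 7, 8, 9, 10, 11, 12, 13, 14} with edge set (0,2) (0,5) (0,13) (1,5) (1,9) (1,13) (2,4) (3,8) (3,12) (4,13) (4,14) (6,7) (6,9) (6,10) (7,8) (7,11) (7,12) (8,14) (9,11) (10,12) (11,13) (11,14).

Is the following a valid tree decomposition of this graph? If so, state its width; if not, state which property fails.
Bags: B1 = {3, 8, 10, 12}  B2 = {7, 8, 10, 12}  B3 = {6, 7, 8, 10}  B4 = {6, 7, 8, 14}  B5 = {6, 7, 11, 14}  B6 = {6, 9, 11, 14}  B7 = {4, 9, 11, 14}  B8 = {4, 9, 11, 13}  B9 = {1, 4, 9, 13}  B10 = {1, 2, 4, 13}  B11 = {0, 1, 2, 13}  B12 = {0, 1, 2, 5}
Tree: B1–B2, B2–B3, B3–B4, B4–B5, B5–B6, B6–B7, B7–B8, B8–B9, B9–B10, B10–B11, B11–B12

Checking the three conditions: (i) the bags cover all of {0, 1, 2, 3, 4, 5, 6, 7, 8, 9, 10, 11, 12, 13, 14}; (ii) for each edge, some bag contains both endpoints; (iii) the bags containing any fixed vertex form a subtree. All hold, so the decomposition is valid with width 4 − 1 = 3.

Yes; width 3.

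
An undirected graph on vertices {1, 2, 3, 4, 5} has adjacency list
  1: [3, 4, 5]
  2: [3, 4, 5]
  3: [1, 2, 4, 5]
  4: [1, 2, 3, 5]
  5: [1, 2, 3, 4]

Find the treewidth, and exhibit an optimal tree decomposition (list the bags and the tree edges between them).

Each bag holds 4 vertices, so the decomposition has width 3, which upper-bounds the treewidth. For the lower bound, the 4 vertices {1, 3, 4, 5} are pairwise adjacent, and any tree decomposition puts a clique entirely inside one bag — forcing width ≥ 3. Hence tw(G) = 3 exactly.

Treewidth 3.
One optimal decomposition is:
Bags: B1 = {1, 3, 4, 5}  B2 = {2, 3, 4, 5}
Tree: B1–B2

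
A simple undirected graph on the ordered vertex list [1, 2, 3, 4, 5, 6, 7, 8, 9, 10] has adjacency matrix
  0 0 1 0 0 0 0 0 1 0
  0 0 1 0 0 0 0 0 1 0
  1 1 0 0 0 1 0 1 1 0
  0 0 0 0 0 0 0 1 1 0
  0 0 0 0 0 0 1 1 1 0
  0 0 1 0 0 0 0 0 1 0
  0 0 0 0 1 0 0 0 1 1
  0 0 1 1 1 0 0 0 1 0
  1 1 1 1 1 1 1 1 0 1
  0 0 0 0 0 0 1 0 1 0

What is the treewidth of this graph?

2

A width-2 tree decomposition is:
Bags: B1 = {3, 8, 9}  B2 = {5, 8, 9}  B3 = {1, 3, 9}  B4 = {3, 6, 9}  B5 = {5, 7, 9}  B6 = {2, 3, 9}  B7 = {7, 9, 10}  B8 = {4, 8, 9}
Tree: B1–B2, B1–B3, B3–B4, B2–B5, B4–B6, B5–B7, B2–B8
Every bag has size at most 3, so the width is 3 − 1 = 2 and tw(G) ≤ 2. Conversely, {3, 8, 9} is a clique of size 3, and the vertices of any clique must share a bag in every tree decomposition; so some bag has ≥ 3 vertices and tw(G) ≥ 2. Hence tw(G) = 2 exactly.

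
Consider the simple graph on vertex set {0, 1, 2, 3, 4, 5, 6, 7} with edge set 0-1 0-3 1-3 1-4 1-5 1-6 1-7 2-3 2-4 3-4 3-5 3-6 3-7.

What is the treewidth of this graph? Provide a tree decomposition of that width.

The largest bag has 3 vertices, giving width 2; this decomposition certifies tw(G) ≤ 2. On the other hand G contains the 3-clique {0, 1, 3}. A clique must lie in a single bag of any decomposition, so no decomposition can have width below 2. Hence tw(G) = 2 exactly.

Treewidth 2.
One such decomposition:
Bags: B1 = {2, 3, 4}  B2 = {1, 3, 4}  B3 = {1, 3, 6}  B4 = {1, 3, 5}  B5 = {0, 1, 3}  B6 = {1, 3, 7}
Tree: B1–B2, B2–B3, B2–B4, B3–B5, B5–B6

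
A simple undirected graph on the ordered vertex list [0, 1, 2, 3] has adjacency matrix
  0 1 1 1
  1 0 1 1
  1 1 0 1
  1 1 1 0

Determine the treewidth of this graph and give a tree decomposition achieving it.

With just one bag of size 4, the width is 4 − 1 = 3, so tw(G) ≤ 3. For the lower bound, the 4 vertices {0, 1, 2, 3} are pairwise adjacent, and any tree decomposition puts a clique entirely inside one bag — forcing width ≥ 3. Combining the bounds, tw(G) = 3.

Treewidth 3.
Bags: B1 = {0, 1, 2, 3}
Tree: (single bag)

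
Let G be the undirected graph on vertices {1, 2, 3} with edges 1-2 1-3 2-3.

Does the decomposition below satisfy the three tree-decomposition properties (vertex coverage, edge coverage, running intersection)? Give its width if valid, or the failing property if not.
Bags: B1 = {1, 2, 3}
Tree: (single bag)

Yes; width 2.

Checking the three conditions: (i) the bags cover all of {1, 2, 3}; (ii) for each edge, some bag contains both endpoints; (iii) the bags containing any fixed vertex form a subtree. All hold, so the decomposition is valid with width 3 − 1 = 2.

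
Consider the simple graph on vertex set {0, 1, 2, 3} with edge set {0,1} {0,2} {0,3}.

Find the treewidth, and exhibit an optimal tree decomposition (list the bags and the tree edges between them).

The largest bag has 2 vertices, giving width 1; this decomposition certifies tw(G) ≤ 1. G has an edge, so its treewidth is at least 1. Hence tw(G) = 1 exactly.

Treewidth 1.
One such decomposition:
Bags: B1 = {0, 3}  B2 = {0, 2}  B3 = {0, 1}
Tree: B1–B2, B1–B3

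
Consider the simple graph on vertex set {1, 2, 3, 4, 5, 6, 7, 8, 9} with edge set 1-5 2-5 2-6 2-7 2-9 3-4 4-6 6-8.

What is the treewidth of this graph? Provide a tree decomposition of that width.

Treewidth 1.
One such decomposition:
Bags: B1 = {4, 6}  B2 = {2, 6}  B3 = {2, 7}  B4 = {2, 5}  B5 = {2, 9}  B6 = {3, 4}  B7 = {1, 5}  B8 = {6, 8}
Tree: B1–B2, B2–B3, B3–B4, B4–B5, B1–B6, B4–B7, B2–B8

The largest bag has 2 vertices, giving width 1; this decomposition certifies tw(G) ≤ 1. Any graph with an edge has treewidth ≥ 1, and G has the edge 6–4. The upper and lower bounds meet at 1, so that is the treewidth.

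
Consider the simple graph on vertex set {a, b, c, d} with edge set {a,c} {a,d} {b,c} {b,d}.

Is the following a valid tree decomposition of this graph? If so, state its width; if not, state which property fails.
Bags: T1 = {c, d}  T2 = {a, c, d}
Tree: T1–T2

A tree decomposition must satisfy three properties: every vertex lies in some bag; for every edge, both endpoints lie together in some bag; and for every vertex, the bags containing it form a connected subtree. Here vertex b appears in no bag, so the decomposition is invalid.

No — vertex b appears in no bag.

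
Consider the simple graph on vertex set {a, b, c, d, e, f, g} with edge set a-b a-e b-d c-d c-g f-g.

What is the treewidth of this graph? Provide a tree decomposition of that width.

The largest bag has 2 vertices, giving width 1; this decomposition certifies tw(G) ≤ 1. G has an edge, so its treewidth is at least 1. Hence tw(G) = 1 exactly.

Treewidth 1.
Bags: B1 = {f, g}  B2 = {c, g}  B3 = {c, d}  B4 = {b, d}  B5 = {a, b}  B6 = {a, e}
Tree: B1–B2, B2–B3, B3–B4, B4–B5, B5–B6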